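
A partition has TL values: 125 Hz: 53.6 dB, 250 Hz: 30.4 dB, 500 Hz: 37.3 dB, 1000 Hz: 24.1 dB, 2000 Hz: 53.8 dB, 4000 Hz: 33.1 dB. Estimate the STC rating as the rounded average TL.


Given TL values at each frequency:
  125 Hz: 53.6 dB
  250 Hz: 30.4 dB
  500 Hz: 37.3 dB
  1000 Hz: 24.1 dB
  2000 Hz: 53.8 dB
  4000 Hz: 33.1 dB
Formula: STC ~ round(average of TL values)
Sum = 53.6 + 30.4 + 37.3 + 24.1 + 53.8 + 33.1 = 232.3
Average = 232.3 / 6 = 38.72
Rounded: 39

39


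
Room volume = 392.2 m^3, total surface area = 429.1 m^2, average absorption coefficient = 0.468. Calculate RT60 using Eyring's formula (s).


Given values:
  V = 392.2 m^3, S = 429.1 m^2, alpha = 0.468
Formula: RT60 = 0.161 * V / (-S * ln(1 - alpha))
Compute ln(1 - 0.468) = ln(0.532) = -0.631112
Denominator: -429.1 * -0.631112 = 270.8102
Numerator: 0.161 * 392.2 = 63.1442
RT60 = 63.1442 / 270.8102 = 0.233

0.233 s


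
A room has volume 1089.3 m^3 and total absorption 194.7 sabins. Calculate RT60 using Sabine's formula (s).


Given values:
  V = 1089.3 m^3
  A = 194.7 sabins
Formula: RT60 = 0.161 * V / A
Numerator: 0.161 * 1089.3 = 175.3773
RT60 = 175.3773 / 194.7 = 0.901

0.901 s


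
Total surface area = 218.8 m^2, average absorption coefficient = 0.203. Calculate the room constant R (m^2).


Given values:
  S = 218.8 m^2, alpha = 0.203
Formula: R = S * alpha / (1 - alpha)
Numerator: 218.8 * 0.203 = 44.4164
Denominator: 1 - 0.203 = 0.797
R = 44.4164 / 0.797 = 55.73

55.73 m^2


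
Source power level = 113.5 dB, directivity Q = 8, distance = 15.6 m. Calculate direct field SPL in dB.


Given values:
  Lw = 113.5 dB, Q = 8, r = 15.6 m
Formula: SPL = Lw + 10 * log10(Q / (4 * pi * r^2))
Compute 4 * pi * r^2 = 4 * pi * 15.6^2 = 3058.152
Compute Q / denom = 8 / 3058.152 = 0.00261596
Compute 10 * log10(0.00261596) = -25.8237
SPL = 113.5 + (-25.8237) = 87.68

87.68 dB


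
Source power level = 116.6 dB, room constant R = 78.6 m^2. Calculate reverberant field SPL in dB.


Given values:
  Lw = 116.6 dB, R = 78.6 m^2
Formula: SPL = Lw + 10 * log10(4 / R)
Compute 4 / R = 4 / 78.6 = 0.050891
Compute 10 * log10(0.050891) = -12.9336
SPL = 116.6 + (-12.9336) = 103.67

103.67 dB


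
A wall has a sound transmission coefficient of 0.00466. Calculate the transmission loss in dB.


Given values:
  tau = 0.00466
Formula: TL = 10 * log10(1 / tau)
Compute 1 / tau = 1 / 0.00466 = 214.5923
Compute log10(214.5923) = 2.331614
TL = 10 * 2.331614 = 23.32

23.32 dB


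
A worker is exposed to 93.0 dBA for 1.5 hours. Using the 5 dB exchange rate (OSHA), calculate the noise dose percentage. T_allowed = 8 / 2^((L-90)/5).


Given values:
  L = 93.0 dBA, T = 1.5 hours
Formula: T_allowed = 8 / 2^((L - 90) / 5)
Compute exponent: (93.0 - 90) / 5 = 0.6
Compute 2^(0.6) = 1.515717
T_allowed = 8 / 1.515717 = 5.27803 hours
Dose = (T / T_allowed) * 100
Dose = (1.5 / 5.27803) * 100 = 28.42

28.42 %


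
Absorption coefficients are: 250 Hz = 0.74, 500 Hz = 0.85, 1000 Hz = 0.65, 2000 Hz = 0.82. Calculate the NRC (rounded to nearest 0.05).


Given values:
  a_250 = 0.74, a_500 = 0.85
  a_1000 = 0.65, a_2000 = 0.82
Formula: NRC = (a250 + a500 + a1000 + a2000) / 4
Sum = 0.74 + 0.85 + 0.65 + 0.82 = 3.06
NRC = 3.06 / 4 = 0.765
Rounded to nearest 0.05: 0.75

0.75


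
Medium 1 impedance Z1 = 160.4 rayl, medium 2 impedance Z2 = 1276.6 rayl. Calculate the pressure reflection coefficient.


Given values:
  Z1 = 160.4 rayl, Z2 = 1276.6 rayl
Formula: R = (Z2 - Z1) / (Z2 + Z1)
Numerator: Z2 - Z1 = 1276.6 - 160.4 = 1116.2
Denominator: Z2 + Z1 = 1276.6 + 160.4 = 1437.0
R = 1116.2 / 1437.0 = 0.7768

0.7768


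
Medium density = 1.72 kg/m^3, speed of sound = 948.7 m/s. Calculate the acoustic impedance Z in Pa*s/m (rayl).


Given values:
  rho = 1.72 kg/m^3
  c = 948.7 m/s
Formula: Z = rho * c
Z = 1.72 * 948.7
Z = 1631.76

1631.76 rayl


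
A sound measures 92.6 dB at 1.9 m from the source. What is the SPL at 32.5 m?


Given values:
  SPL1 = 92.6 dB, r1 = 1.9 m, r2 = 32.5 m
Formula: SPL2 = SPL1 - 20 * log10(r2 / r1)
Compute ratio: r2 / r1 = 32.5 / 1.9 = 17.1053
Compute log10: log10(17.1053) = 1.233131
Compute drop: 20 * 1.233131 = 24.6626
SPL2 = 92.6 - 24.6626 = 67.94

67.94 dB


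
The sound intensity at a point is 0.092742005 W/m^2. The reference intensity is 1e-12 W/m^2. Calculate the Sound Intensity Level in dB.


Given values:
  I = 0.092742005 W/m^2
  I_ref = 1e-12 W/m^2
Formula: SIL = 10 * log10(I / I_ref)
Compute ratio: I / I_ref = 92742005000
Compute log10: log10(92742005000) = 10.967276
Multiply: SIL = 10 * 10.967276 = 109.67

109.67 dB


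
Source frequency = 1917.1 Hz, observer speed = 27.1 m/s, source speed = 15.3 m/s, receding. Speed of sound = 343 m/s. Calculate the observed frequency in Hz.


Given values:
  f_s = 1917.1 Hz, v_o = 27.1 m/s, v_s = 15.3 m/s
  Direction: receding
Formula: f_o = f_s * (c - v_o) / (c + v_s)
Numerator: c - v_o = 343 - 27.1 = 315.9
Denominator: c + v_s = 343 + 15.3 = 358.3
f_o = 1917.1 * 315.9 / 358.3 = 1690.24

1690.24 Hz


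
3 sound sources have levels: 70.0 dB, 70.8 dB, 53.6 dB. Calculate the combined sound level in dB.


Formula: L_total = 10 * log10( sum(10^(Li/10)) )
  Source 1: 10^(70.0/10) = 10000000.0
  Source 2: 10^(70.8/10) = 12022644.3462
  Source 3: 10^(53.6/10) = 229086.7653
Sum of linear values = 22251731.1115
L_total = 10 * log10(22251731.1115) = 73.47

73.47 dB


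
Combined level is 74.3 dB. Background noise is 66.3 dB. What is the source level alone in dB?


Given values:
  L_total = 74.3 dB, L_bg = 66.3 dB
Formula: L_source = 10 * log10(10^(L_total/10) - 10^(L_bg/10))
Convert to linear:
  10^(74.3/10) = 26915348.0393
  10^(66.3/10) = 4265795.188
Difference: 26915348.0393 - 4265795.188 = 22649552.8513
L_source = 10 * log10(22649552.8513) = 73.55

73.55 dB


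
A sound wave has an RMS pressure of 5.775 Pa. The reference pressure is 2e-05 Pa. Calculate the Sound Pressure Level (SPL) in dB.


Given values:
  p = 5.775 Pa
  p_ref = 2e-05 Pa
Formula: SPL = 20 * log10(p / p_ref)
Compute ratio: p / p_ref = 5.775 / 2e-05 = 288750
Compute log10: log10(288750) = 5.460522
Multiply: SPL = 20 * 5.460522 = 109.21

109.21 dB


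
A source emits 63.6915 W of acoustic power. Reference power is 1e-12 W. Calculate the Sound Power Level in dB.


Given values:
  W = 63.6915 W
  W_ref = 1e-12 W
Formula: SWL = 10 * log10(W / W_ref)
Compute ratio: W / W_ref = 63691500000000
Compute log10: log10(63691500000000) = 13.804081
Multiply: SWL = 10 * 13.804081 = 138.04

138.04 dB


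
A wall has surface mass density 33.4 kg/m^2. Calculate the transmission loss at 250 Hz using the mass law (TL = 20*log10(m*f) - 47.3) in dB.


Given values:
  m = 33.4 kg/m^2, f = 250 Hz
Formula: TL = 20 * log10(m * f) - 47.3
Compute m * f = 33.4 * 250 = 8350.0
Compute log10(8350.0) = 3.921686
Compute 20 * 3.921686 = 78.4337
TL = 78.4337 - 47.3 = 31.13

31.13 dB


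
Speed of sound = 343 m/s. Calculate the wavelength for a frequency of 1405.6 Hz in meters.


Given values:
  c = 343 m/s, f = 1405.6 Hz
Formula: lambda = c / f
lambda = 343 / 1405.6
lambda = 0.244

0.244 m


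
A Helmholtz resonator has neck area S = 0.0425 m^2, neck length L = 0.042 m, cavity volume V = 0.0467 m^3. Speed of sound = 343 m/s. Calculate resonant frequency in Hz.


Given values:
  S = 0.0425 m^2, L = 0.042 m, V = 0.0467 m^3, c = 343 m/s
Formula: f = (c / (2*pi)) * sqrt(S / (V * L))
Compute V * L = 0.0467 * 0.042 = 0.0019614
Compute S / (V * L) = 0.0425 / 0.0019614 = 21.6682
Compute sqrt(21.6682) = 4.654911
Compute c / (2*pi) = 343 / 6.283185 = 54.590148
f = 54.590148 * 4.654911 = 254.11

254.11 Hz


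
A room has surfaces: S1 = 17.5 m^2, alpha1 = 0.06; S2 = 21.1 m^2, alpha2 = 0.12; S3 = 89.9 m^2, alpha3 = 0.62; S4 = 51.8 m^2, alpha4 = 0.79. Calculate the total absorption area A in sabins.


Given surfaces:
  Surface 1: 17.5 * 0.06 = 1.05
  Surface 2: 21.1 * 0.12 = 2.532
  Surface 3: 89.9 * 0.62 = 55.738
  Surface 4: 51.8 * 0.79 = 40.922
Formula: A = sum(Si * alpha_i)
A = 1.05 + 2.532 + 55.738 + 40.922
A = 100.24

100.24 sabins


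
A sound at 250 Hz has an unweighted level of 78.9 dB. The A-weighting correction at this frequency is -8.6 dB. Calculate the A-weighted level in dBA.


Given values:
  SPL = 78.9 dB
  A-weighting at 250 Hz = -8.6 dB
Formula: L_A = SPL + A_weight
L_A = 78.9 + (-8.6)
L_A = 70.3

70.3 dBA


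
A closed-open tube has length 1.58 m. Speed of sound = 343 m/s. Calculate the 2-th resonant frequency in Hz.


Given values:
  Tube type: closed-open, L = 1.58 m, c = 343 m/s, n = 2
Formula: f_n = (2n - 1) * c / (4 * L)
Compute 2n - 1 = 2*2 - 1 = 3
Compute 4 * L = 4 * 1.58 = 6.32
f = 3 * 343 / 6.32
f = 162.82

162.82 Hz


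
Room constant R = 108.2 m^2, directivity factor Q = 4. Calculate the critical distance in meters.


Given values:
  R = 108.2 m^2, Q = 4
Formula: d_c = 0.141 * sqrt(Q * R)
Compute Q * R = 4 * 108.2 = 432.8
Compute sqrt(432.8) = 20.8038
d_c = 0.141 * 20.8038 = 2.933

2.933 m


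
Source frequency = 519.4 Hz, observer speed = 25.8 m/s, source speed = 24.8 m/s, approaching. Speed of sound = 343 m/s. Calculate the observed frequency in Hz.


Given values:
  f_s = 519.4 Hz, v_o = 25.8 m/s, v_s = 24.8 m/s
  Direction: approaching
Formula: f_o = f_s * (c + v_o) / (c - v_s)
Numerator: c + v_o = 343 + 25.8 = 368.8
Denominator: c - v_s = 343 - 24.8 = 318.2
f_o = 519.4 * 368.8 / 318.2 = 601.99

601.99 Hz


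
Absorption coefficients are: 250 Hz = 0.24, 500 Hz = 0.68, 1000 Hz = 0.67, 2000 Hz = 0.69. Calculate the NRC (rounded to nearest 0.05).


Given values:
  a_250 = 0.24, a_500 = 0.68
  a_1000 = 0.67, a_2000 = 0.69
Formula: NRC = (a250 + a500 + a1000 + a2000) / 4
Sum = 0.24 + 0.68 + 0.67 + 0.69 = 2.28
NRC = 2.28 / 4 = 0.57
Rounded to nearest 0.05: 0.55

0.55


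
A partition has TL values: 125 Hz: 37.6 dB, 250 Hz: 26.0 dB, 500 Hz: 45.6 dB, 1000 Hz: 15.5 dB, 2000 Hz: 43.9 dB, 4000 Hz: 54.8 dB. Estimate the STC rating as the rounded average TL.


Given TL values at each frequency:
  125 Hz: 37.6 dB
  250 Hz: 26.0 dB
  500 Hz: 45.6 dB
  1000 Hz: 15.5 dB
  2000 Hz: 43.9 dB
  4000 Hz: 54.8 dB
Formula: STC ~ round(average of TL values)
Sum = 37.6 + 26.0 + 45.6 + 15.5 + 43.9 + 54.8 = 223.4
Average = 223.4 / 6 = 37.23
Rounded: 37

37


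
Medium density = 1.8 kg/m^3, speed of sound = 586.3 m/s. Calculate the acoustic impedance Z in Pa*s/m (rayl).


Given values:
  rho = 1.8 kg/m^3
  c = 586.3 m/s
Formula: Z = rho * c
Z = 1.8 * 586.3
Z = 1055.34

1055.34 rayl


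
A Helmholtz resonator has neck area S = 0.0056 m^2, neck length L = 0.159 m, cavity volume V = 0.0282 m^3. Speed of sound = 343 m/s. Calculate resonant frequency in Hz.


Given values:
  S = 0.0056 m^2, L = 0.159 m, V = 0.0282 m^3, c = 343 m/s
Formula: f = (c / (2*pi)) * sqrt(S / (V * L))
Compute V * L = 0.0282 * 0.159 = 0.0044838
Compute S / (V * L) = 0.0056 / 0.0044838 = 1.2489
Compute sqrt(1.2489) = 1.117542
Compute c / (2*pi) = 343 / 6.283185 = 54.590148
f = 54.590148 * 1.117542 = 61.01

61.01 Hz


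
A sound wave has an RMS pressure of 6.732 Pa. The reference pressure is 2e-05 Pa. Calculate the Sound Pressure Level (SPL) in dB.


Given values:
  p = 6.732 Pa
  p_ref = 2e-05 Pa
Formula: SPL = 20 * log10(p / p_ref)
Compute ratio: p / p_ref = 6.732 / 2e-05 = 336600
Compute log10: log10(336600) = 5.527114
Multiply: SPL = 20 * 5.527114 = 110.54

110.54 dB


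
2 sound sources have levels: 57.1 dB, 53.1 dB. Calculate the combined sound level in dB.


Formula: L_total = 10 * log10( sum(10^(Li/10)) )
  Source 1: 10^(57.1/10) = 512861.384
  Source 2: 10^(53.1/10) = 204173.7945
Sum of linear values = 717035.1785
L_total = 10 * log10(717035.1785) = 58.56

58.56 dB


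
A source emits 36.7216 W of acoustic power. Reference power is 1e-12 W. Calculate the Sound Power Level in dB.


Given values:
  W = 36.7216 W
  W_ref = 1e-12 W
Formula: SWL = 10 * log10(W / W_ref)
Compute ratio: W / W_ref = 36721600000000
Compute log10: log10(36721600000000) = 13.564922
Multiply: SWL = 10 * 13.564922 = 135.65

135.65 dB


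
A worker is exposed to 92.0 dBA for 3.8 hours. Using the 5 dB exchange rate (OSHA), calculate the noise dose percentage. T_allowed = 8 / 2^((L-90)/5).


Given values:
  L = 92.0 dBA, T = 3.8 hours
Formula: T_allowed = 8 / 2^((L - 90) / 5)
Compute exponent: (92.0 - 90) / 5 = 0.4
Compute 2^(0.4) = 1.319508
T_allowed = 8 / 1.319508 = 6.062866 hours
Dose = (T / T_allowed) * 100
Dose = (3.8 / 6.062866) * 100 = 62.68

62.68 %


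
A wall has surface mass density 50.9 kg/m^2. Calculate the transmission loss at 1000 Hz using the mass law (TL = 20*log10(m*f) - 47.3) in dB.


Given values:
  m = 50.9 kg/m^2, f = 1000 Hz
Formula: TL = 20 * log10(m * f) - 47.3
Compute m * f = 50.9 * 1000 = 50900.0
Compute log10(50900.0) = 4.706718
Compute 20 * 4.706718 = 94.1344
TL = 94.1344 - 47.3 = 46.83

46.83 dB


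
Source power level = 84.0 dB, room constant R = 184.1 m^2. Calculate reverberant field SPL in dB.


Given values:
  Lw = 84.0 dB, R = 184.1 m^2
Formula: SPL = Lw + 10 * log10(4 / R)
Compute 4 / R = 4 / 184.1 = 0.021727
Compute 10 * log10(0.021727) = -16.63
SPL = 84.0 + (-16.63) = 67.37

67.37 dB


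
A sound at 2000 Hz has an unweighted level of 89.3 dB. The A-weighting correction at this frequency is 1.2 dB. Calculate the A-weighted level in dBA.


Given values:
  SPL = 89.3 dB
  A-weighting at 2000 Hz = 1.2 dB
Formula: L_A = SPL + A_weight
L_A = 89.3 + (1.2)
L_A = 90.5

90.5 dBA


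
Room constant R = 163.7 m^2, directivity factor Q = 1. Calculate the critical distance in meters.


Given values:
  R = 163.7 m^2, Q = 1
Formula: d_c = 0.141 * sqrt(Q * R)
Compute Q * R = 1 * 163.7 = 163.7
Compute sqrt(163.7) = 12.7945
d_c = 0.141 * 12.7945 = 1.804

1.804 m


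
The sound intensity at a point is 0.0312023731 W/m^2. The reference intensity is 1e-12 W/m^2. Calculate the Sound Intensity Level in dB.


Given values:
  I = 0.0312023731 W/m^2
  I_ref = 1e-12 W/m^2
Formula: SIL = 10 * log10(I / I_ref)
Compute ratio: I / I_ref = 31202373100
Compute log10: log10(31202373100) = 10.494188
Multiply: SIL = 10 * 10.494188 = 104.94

104.94 dB


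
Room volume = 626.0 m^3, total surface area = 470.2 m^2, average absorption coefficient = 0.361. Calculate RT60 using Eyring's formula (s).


Given values:
  V = 626.0 m^3, S = 470.2 m^2, alpha = 0.361
Formula: RT60 = 0.161 * V / (-S * ln(1 - alpha))
Compute ln(1 - 0.361) = ln(0.639) = -0.447851
Denominator: -470.2 * -0.447851 = 210.5795
Numerator: 0.161 * 626.0 = 100.786
RT60 = 100.786 / 210.5795 = 0.479

0.479 s


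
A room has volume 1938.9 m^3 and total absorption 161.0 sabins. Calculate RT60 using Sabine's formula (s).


Given values:
  V = 1938.9 m^3
  A = 161.0 sabins
Formula: RT60 = 0.161 * V / A
Numerator: 0.161 * 1938.9 = 312.1629
RT60 = 312.1629 / 161.0 = 1.939

1.939 s


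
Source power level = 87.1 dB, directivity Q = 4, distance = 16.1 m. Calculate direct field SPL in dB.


Given values:
  Lw = 87.1 dB, Q = 4, r = 16.1 m
Formula: SPL = Lw + 10 * log10(Q / (4 * pi * r^2))
Compute 4 * pi * r^2 = 4 * pi * 16.1^2 = 3257.3289
Compute Q / denom = 4 / 3257.3289 = 0.001228
Compute 10 * log10(0.001228) = -29.108
SPL = 87.1 + (-29.108) = 57.99

57.99 dB


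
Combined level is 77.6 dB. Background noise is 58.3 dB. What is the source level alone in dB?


Given values:
  L_total = 77.6 dB, L_bg = 58.3 dB
Formula: L_source = 10 * log10(10^(L_total/10) - 10^(L_bg/10))
Convert to linear:
  10^(77.6/10) = 57543993.7337
  10^(58.3/10) = 676082.9754
Difference: 57543993.7337 - 676082.9754 = 56867910.7583
L_source = 10 * log10(56867910.7583) = 77.55

77.55 dB


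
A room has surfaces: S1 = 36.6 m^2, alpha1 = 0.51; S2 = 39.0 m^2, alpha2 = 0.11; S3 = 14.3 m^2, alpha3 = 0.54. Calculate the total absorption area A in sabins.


Given surfaces:
  Surface 1: 36.6 * 0.51 = 18.666
  Surface 2: 39.0 * 0.11 = 4.29
  Surface 3: 14.3 * 0.54 = 7.722
Formula: A = sum(Si * alpha_i)
A = 18.666 + 4.29 + 7.722
A = 30.68

30.68 sabins


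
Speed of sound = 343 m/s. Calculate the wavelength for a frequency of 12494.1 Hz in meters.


Given values:
  c = 343 m/s, f = 12494.1 Hz
Formula: lambda = c / f
lambda = 343 / 12494.1
lambda = 0.0275

0.0275 m


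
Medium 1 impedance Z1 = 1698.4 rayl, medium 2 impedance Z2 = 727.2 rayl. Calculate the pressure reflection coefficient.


Given values:
  Z1 = 1698.4 rayl, Z2 = 727.2 rayl
Formula: R = (Z2 - Z1) / (Z2 + Z1)
Numerator: Z2 - Z1 = 727.2 - 1698.4 = -971.2
Denominator: Z2 + Z1 = 727.2 + 1698.4 = 2425.6
R = -971.2 / 2425.6 = -0.4004

-0.4004


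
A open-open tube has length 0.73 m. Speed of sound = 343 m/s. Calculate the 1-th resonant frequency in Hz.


Given values:
  Tube type: open-open, L = 0.73 m, c = 343 m/s, n = 1
Formula: f_n = n * c / (2 * L)
Compute 2 * L = 2 * 0.73 = 1.46
f = 1 * 343 / 1.46
f = 234.93

234.93 Hz


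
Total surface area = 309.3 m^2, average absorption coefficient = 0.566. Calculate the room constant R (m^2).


Given values:
  S = 309.3 m^2, alpha = 0.566
Formula: R = S * alpha / (1 - alpha)
Numerator: 309.3 * 0.566 = 175.0638
Denominator: 1 - 0.566 = 0.434
R = 175.0638 / 0.434 = 403.37

403.37 m^2


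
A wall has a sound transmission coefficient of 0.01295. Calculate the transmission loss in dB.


Given values:
  tau = 0.01295
Formula: TL = 10 * log10(1 / tau)
Compute 1 / tau = 1 / 0.01295 = 77.2201
Compute log10(77.2201) = 1.88773
TL = 10 * 1.88773 = 18.88

18.88 dB


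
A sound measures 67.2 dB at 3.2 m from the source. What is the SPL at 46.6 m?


Given values:
  SPL1 = 67.2 dB, r1 = 3.2 m, r2 = 46.6 m
Formula: SPL2 = SPL1 - 20 * log10(r2 / r1)
Compute ratio: r2 / r1 = 46.6 / 3.2 = 14.5625
Compute log10: log10(14.5625) = 1.163236
Compute drop: 20 * 1.163236 = 23.2647
SPL2 = 67.2 - 23.2647 = 43.94

43.94 dB


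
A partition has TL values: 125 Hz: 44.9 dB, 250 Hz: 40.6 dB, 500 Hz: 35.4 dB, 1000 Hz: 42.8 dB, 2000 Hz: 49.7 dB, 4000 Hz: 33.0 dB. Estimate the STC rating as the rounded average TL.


Given TL values at each frequency:
  125 Hz: 44.9 dB
  250 Hz: 40.6 dB
  500 Hz: 35.4 dB
  1000 Hz: 42.8 dB
  2000 Hz: 49.7 dB
  4000 Hz: 33.0 dB
Formula: STC ~ round(average of TL values)
Sum = 44.9 + 40.6 + 35.4 + 42.8 + 49.7 + 33.0 = 246.4
Average = 246.4 / 6 = 41.07
Rounded: 41

41


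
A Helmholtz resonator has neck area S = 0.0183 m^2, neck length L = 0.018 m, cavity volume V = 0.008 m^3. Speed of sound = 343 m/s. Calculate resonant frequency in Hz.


Given values:
  S = 0.0183 m^2, L = 0.018 m, V = 0.008 m^3, c = 343 m/s
Formula: f = (c / (2*pi)) * sqrt(S / (V * L))
Compute V * L = 0.008 * 0.018 = 0.000144
Compute S / (V * L) = 0.0183 / 0.000144 = 127.0833
Compute sqrt(127.0833) = 11.273123
Compute c / (2*pi) = 343 / 6.283185 = 54.590148
f = 54.590148 * 11.273123 = 615.4

615.4 Hz


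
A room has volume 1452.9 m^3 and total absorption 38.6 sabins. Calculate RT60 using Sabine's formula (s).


Given values:
  V = 1452.9 m^3
  A = 38.6 sabins
Formula: RT60 = 0.161 * V / A
Numerator: 0.161 * 1452.9 = 233.9169
RT60 = 233.9169 / 38.6 = 6.06

6.06 s


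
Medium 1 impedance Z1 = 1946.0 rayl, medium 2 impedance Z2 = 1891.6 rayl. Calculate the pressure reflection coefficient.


Given values:
  Z1 = 1946.0 rayl, Z2 = 1891.6 rayl
Formula: R = (Z2 - Z1) / (Z2 + Z1)
Numerator: Z2 - Z1 = 1891.6 - 1946.0 = -54.4
Denominator: Z2 + Z1 = 1891.6 + 1946.0 = 3837.6
R = -54.4 / 3837.6 = -0.0142

-0.0142


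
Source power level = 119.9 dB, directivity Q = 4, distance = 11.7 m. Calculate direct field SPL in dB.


Given values:
  Lw = 119.9 dB, Q = 4, r = 11.7 m
Formula: SPL = Lw + 10 * log10(Q / (4 * pi * r^2))
Compute 4 * pi * r^2 = 4 * pi * 11.7^2 = 1720.2105
Compute Q / denom = 4 / 1720.2105 = 0.0023253
Compute 10 * log10(0.0023253) = -26.3352
SPL = 119.9 + (-26.3352) = 93.56

93.56 dB


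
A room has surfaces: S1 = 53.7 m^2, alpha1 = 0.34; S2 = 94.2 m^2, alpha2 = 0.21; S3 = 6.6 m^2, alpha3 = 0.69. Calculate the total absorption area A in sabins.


Given surfaces:
  Surface 1: 53.7 * 0.34 = 18.258
  Surface 2: 94.2 * 0.21 = 19.782
  Surface 3: 6.6 * 0.69 = 4.554
Formula: A = sum(Si * alpha_i)
A = 18.258 + 19.782 + 4.554
A = 42.59

42.59 sabins


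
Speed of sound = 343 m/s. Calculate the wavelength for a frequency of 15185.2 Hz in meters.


Given values:
  c = 343 m/s, f = 15185.2 Hz
Formula: lambda = c / f
lambda = 343 / 15185.2
lambda = 0.0226

0.0226 m


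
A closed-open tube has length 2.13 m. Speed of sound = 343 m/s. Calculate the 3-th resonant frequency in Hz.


Given values:
  Tube type: closed-open, L = 2.13 m, c = 343 m/s, n = 3
Formula: f_n = (2n - 1) * c / (4 * L)
Compute 2n - 1 = 2*3 - 1 = 5
Compute 4 * L = 4 * 2.13 = 8.52
f = 5 * 343 / 8.52
f = 201.29

201.29 Hz


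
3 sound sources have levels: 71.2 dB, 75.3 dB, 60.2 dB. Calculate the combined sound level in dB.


Formula: L_total = 10 * log10( sum(10^(Li/10)) )
  Source 1: 10^(71.2/10) = 13182567.3856
  Source 2: 10^(75.3/10) = 33884415.6139
  Source 3: 10^(60.2/10) = 1047128.5481
Sum of linear values = 48114111.5476
L_total = 10 * log10(48114111.5476) = 76.82

76.82 dB


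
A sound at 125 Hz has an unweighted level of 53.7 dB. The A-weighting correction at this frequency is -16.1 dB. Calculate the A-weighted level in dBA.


Given values:
  SPL = 53.7 dB
  A-weighting at 125 Hz = -16.1 dB
Formula: L_A = SPL + A_weight
L_A = 53.7 + (-16.1)
L_A = 37.6

37.6 dBA


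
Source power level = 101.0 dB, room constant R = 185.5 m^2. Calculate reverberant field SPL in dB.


Given values:
  Lw = 101.0 dB, R = 185.5 m^2
Formula: SPL = Lw + 10 * log10(4 / R)
Compute 4 / R = 4 / 185.5 = 0.021563
Compute 10 * log10(0.021563) = -16.6629
SPL = 101.0 + (-16.6629) = 84.34

84.34 dB


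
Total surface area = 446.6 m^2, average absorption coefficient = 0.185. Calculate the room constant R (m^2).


Given values:
  S = 446.6 m^2, alpha = 0.185
Formula: R = S * alpha / (1 - alpha)
Numerator: 446.6 * 0.185 = 82.621
Denominator: 1 - 0.185 = 0.815
R = 82.621 / 0.815 = 101.38

101.38 m^2


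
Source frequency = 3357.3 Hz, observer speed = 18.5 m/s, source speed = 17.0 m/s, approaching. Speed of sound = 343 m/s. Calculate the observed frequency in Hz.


Given values:
  f_s = 3357.3 Hz, v_o = 18.5 m/s, v_s = 17.0 m/s
  Direction: approaching
Formula: f_o = f_s * (c + v_o) / (c - v_s)
Numerator: c + v_o = 343 + 18.5 = 361.5
Denominator: c - v_s = 343 - 17.0 = 326.0
f_o = 3357.3 * 361.5 / 326.0 = 3722.9

3722.9 Hz


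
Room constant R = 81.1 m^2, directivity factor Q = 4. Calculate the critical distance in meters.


Given values:
  R = 81.1 m^2, Q = 4
Formula: d_c = 0.141 * sqrt(Q * R)
Compute Q * R = 4 * 81.1 = 324.4
Compute sqrt(324.4) = 18.0111
d_c = 0.141 * 18.0111 = 2.54

2.54 m


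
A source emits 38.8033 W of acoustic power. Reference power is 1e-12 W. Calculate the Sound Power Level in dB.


Given values:
  W = 38.8033 W
  W_ref = 1e-12 W
Formula: SWL = 10 * log10(W / W_ref)
Compute ratio: W / W_ref = 38803300000000
Compute log10: log10(38803300000000) = 13.588869
Multiply: SWL = 10 * 13.588869 = 135.89

135.89 dB


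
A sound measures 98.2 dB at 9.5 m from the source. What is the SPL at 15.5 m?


Given values:
  SPL1 = 98.2 dB, r1 = 9.5 m, r2 = 15.5 m
Formula: SPL2 = SPL1 - 20 * log10(r2 / r1)
Compute ratio: r2 / r1 = 15.5 / 9.5 = 1.6316
Compute log10: log10(1.6316) = 0.212614
Compute drop: 20 * 0.212614 = 4.2523
SPL2 = 98.2 - 4.2523 = 93.95

93.95 dB


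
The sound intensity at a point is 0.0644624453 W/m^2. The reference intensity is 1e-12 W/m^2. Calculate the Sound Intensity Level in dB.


Given values:
  I = 0.0644624453 W/m^2
  I_ref = 1e-12 W/m^2
Formula: SIL = 10 * log10(I / I_ref)
Compute ratio: I / I_ref = 64462445300
Compute log10: log10(64462445300) = 10.809307
Multiply: SIL = 10 * 10.809307 = 108.09

108.09 dB


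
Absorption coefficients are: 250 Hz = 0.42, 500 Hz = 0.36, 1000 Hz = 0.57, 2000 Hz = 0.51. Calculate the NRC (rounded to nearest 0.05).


Given values:
  a_250 = 0.42, a_500 = 0.36
  a_1000 = 0.57, a_2000 = 0.51
Formula: NRC = (a250 + a500 + a1000 + a2000) / 4
Sum = 0.42 + 0.36 + 0.57 + 0.51 = 1.86
NRC = 1.86 / 4 = 0.465
Rounded to nearest 0.05: 0.45

0.45


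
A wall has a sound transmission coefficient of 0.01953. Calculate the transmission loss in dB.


Given values:
  tau = 0.01953
Formula: TL = 10 * log10(1 / tau)
Compute 1 / tau = 1 / 0.01953 = 51.2033
Compute log10(51.2033) = 1.709298
TL = 10 * 1.709298 = 17.09

17.09 dB


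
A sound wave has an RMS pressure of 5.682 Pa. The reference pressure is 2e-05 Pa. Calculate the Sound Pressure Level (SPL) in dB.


Given values:
  p = 5.682 Pa
  p_ref = 2e-05 Pa
Formula: SPL = 20 * log10(p / p_ref)
Compute ratio: p / p_ref = 5.682 / 2e-05 = 284100
Compute log10: log10(284100) = 5.453471
Multiply: SPL = 20 * 5.453471 = 109.07

109.07 dB


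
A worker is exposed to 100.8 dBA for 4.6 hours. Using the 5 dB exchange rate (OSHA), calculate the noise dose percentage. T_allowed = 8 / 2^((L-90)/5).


Given values:
  L = 100.8 dBA, T = 4.6 hours
Formula: T_allowed = 8 / 2^((L - 90) / 5)
Compute exponent: (100.8 - 90) / 5 = 2.16
Compute 2^(2.16) = 4.469149
T_allowed = 8 / 4.469149 = 1.79005 hours
Dose = (T / T_allowed) * 100
Dose = (4.6 / 1.79005) * 100 = 256.98

256.98 %


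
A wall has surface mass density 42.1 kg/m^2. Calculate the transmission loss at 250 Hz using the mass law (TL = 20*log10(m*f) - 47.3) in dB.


Given values:
  m = 42.1 kg/m^2, f = 250 Hz
Formula: TL = 20 * log10(m * f) - 47.3
Compute m * f = 42.1 * 250 = 10525.0
Compute log10(10525.0) = 4.022222
Compute 20 * 4.022222 = 80.4444
TL = 80.4444 - 47.3 = 33.14

33.14 dB


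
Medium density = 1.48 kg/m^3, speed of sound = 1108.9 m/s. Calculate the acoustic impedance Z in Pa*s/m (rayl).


Given values:
  rho = 1.48 kg/m^3
  c = 1108.9 m/s
Formula: Z = rho * c
Z = 1.48 * 1108.9
Z = 1641.17

1641.17 rayl


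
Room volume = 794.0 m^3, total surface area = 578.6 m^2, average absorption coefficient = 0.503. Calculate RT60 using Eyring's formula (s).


Given values:
  V = 794.0 m^3, S = 578.6 m^2, alpha = 0.503
Formula: RT60 = 0.161 * V / (-S * ln(1 - alpha))
Compute ln(1 - 0.503) = ln(0.497) = -0.699165
Denominator: -578.6 * -0.699165 = 404.5369
Numerator: 0.161 * 794.0 = 127.834
RT60 = 127.834 / 404.5369 = 0.316

0.316 s


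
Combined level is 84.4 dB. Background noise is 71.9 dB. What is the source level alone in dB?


Given values:
  L_total = 84.4 dB, L_bg = 71.9 dB
Formula: L_source = 10 * log10(10^(L_total/10) - 10^(L_bg/10))
Convert to linear:
  10^(84.4/10) = 275422870.3338
  10^(71.9/10) = 15488166.1891
Difference: 275422870.3338 - 15488166.1891 = 259934704.1447
L_source = 10 * log10(259934704.1447) = 84.15

84.15 dB


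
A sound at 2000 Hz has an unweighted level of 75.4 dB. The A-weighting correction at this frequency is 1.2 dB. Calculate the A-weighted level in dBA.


Given values:
  SPL = 75.4 dB
  A-weighting at 2000 Hz = 1.2 dB
Formula: L_A = SPL + A_weight
L_A = 75.4 + (1.2)
L_A = 76.6

76.6 dBA


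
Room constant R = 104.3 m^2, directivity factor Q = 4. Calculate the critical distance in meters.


Given values:
  R = 104.3 m^2, Q = 4
Formula: d_c = 0.141 * sqrt(Q * R)
Compute Q * R = 4 * 104.3 = 417.2
Compute sqrt(417.2) = 20.4255
d_c = 0.141 * 20.4255 = 2.88

2.88 m


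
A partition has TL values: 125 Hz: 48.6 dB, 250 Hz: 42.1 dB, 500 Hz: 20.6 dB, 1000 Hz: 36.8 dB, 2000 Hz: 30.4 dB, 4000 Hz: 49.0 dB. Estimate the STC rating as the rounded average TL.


Given TL values at each frequency:
  125 Hz: 48.6 dB
  250 Hz: 42.1 dB
  500 Hz: 20.6 dB
  1000 Hz: 36.8 dB
  2000 Hz: 30.4 dB
  4000 Hz: 49.0 dB
Formula: STC ~ round(average of TL values)
Sum = 48.6 + 42.1 + 20.6 + 36.8 + 30.4 + 49.0 = 227.5
Average = 227.5 / 6 = 37.92
Rounded: 38

38


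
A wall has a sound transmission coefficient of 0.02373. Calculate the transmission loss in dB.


Given values:
  tau = 0.02373
Formula: TL = 10 * log10(1 / tau)
Compute 1 / tau = 1 / 0.02373 = 42.1408
Compute log10(42.1408) = 1.624703
TL = 10 * 1.624703 = 16.25

16.25 dB


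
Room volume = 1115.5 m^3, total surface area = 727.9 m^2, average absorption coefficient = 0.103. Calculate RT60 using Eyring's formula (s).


Given values:
  V = 1115.5 m^3, S = 727.9 m^2, alpha = 0.103
Formula: RT60 = 0.161 * V / (-S * ln(1 - alpha))
Compute ln(1 - 0.103) = ln(0.897) = -0.108699
Denominator: -727.9 * -0.108699 = 79.122
Numerator: 0.161 * 1115.5 = 179.5955
RT60 = 179.5955 / 79.122 = 2.27

2.27 s


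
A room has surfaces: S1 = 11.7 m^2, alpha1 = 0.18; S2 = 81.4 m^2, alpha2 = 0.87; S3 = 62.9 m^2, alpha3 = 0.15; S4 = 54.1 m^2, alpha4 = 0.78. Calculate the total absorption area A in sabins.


Given surfaces:
  Surface 1: 11.7 * 0.18 = 2.106
  Surface 2: 81.4 * 0.87 = 70.818
  Surface 3: 62.9 * 0.15 = 9.435
  Surface 4: 54.1 * 0.78 = 42.198
Formula: A = sum(Si * alpha_i)
A = 2.106 + 70.818 + 9.435 + 42.198
A = 124.56

124.56 sabins


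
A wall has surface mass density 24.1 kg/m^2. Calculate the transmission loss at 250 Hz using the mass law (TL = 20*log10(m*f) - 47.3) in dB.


Given values:
  m = 24.1 kg/m^2, f = 250 Hz
Formula: TL = 20 * log10(m * f) - 47.3
Compute m * f = 24.1 * 250 = 6025.0
Compute log10(6025.0) = 3.779957
Compute 20 * 3.779957 = 75.5991
TL = 75.5991 - 47.3 = 28.3

28.3 dB


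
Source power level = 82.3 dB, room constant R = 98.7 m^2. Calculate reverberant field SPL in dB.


Given values:
  Lw = 82.3 dB, R = 98.7 m^2
Formula: SPL = Lw + 10 * log10(4 / R)
Compute 4 / R = 4 / 98.7 = 0.040527
Compute 10 * log10(0.040527) = -13.9226
SPL = 82.3 + (-13.9226) = 68.38

68.38 dB


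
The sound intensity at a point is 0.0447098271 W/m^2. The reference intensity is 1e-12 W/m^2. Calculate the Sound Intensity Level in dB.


Given values:
  I = 0.0447098271 W/m^2
  I_ref = 1e-12 W/m^2
Formula: SIL = 10 * log10(I / I_ref)
Compute ratio: I / I_ref = 44709827100
Compute log10: log10(44709827100) = 10.650403
Multiply: SIL = 10 * 10.650403 = 106.5

106.5 dB


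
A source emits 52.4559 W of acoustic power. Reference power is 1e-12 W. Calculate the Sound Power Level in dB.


Given values:
  W = 52.4559 W
  W_ref = 1e-12 W
Formula: SWL = 10 * log10(W / W_ref)
Compute ratio: W / W_ref = 52455900000000
Compute log10: log10(52455900000000) = 13.719794
Multiply: SWL = 10 * 13.719794 = 137.2

137.2 dB


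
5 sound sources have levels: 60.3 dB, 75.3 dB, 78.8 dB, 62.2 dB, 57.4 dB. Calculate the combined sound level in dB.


Formula: L_total = 10 * log10( sum(10^(Li/10)) )
  Source 1: 10^(60.3/10) = 1071519.3052
  Source 2: 10^(75.3/10) = 33884415.6139
  Source 3: 10^(78.8/10) = 75857757.5029
  Source 4: 10^(62.2/10) = 1659586.9074
  Source 5: 10^(57.4/10) = 549540.8739
Sum of linear values = 113022820.2033
L_total = 10 * log10(113022820.2033) = 80.53

80.53 dB


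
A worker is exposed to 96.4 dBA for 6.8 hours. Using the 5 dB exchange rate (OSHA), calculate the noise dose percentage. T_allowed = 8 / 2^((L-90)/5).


Given values:
  L = 96.4 dBA, T = 6.8 hours
Formula: T_allowed = 8 / 2^((L - 90) / 5)
Compute exponent: (96.4 - 90) / 5 = 1.28
Compute 2^(1.28) = 2.42839
T_allowed = 8 / 2.42839 = 3.294364 hours
Dose = (T / T_allowed) * 100
Dose = (6.8 / 3.294364) * 100 = 206.41

206.41 %


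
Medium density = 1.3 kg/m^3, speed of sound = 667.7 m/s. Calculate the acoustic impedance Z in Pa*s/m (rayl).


Given values:
  rho = 1.3 kg/m^3
  c = 667.7 m/s
Formula: Z = rho * c
Z = 1.3 * 667.7
Z = 868.01

868.01 rayl


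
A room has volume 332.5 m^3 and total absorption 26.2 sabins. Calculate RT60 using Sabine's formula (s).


Given values:
  V = 332.5 m^3
  A = 26.2 sabins
Formula: RT60 = 0.161 * V / A
Numerator: 0.161 * 332.5 = 53.5325
RT60 = 53.5325 / 26.2 = 2.043

2.043 s


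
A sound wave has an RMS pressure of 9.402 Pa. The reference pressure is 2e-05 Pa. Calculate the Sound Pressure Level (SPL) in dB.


Given values:
  p = 9.402 Pa
  p_ref = 2e-05 Pa
Formula: SPL = 20 * log10(p / p_ref)
Compute ratio: p / p_ref = 9.402 / 2e-05 = 470100
Compute log10: log10(470100) = 5.67219
Multiply: SPL = 20 * 5.67219 = 113.44

113.44 dB


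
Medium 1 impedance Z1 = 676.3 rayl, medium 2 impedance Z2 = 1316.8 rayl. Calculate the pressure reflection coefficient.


Given values:
  Z1 = 676.3 rayl, Z2 = 1316.8 rayl
Formula: R = (Z2 - Z1) / (Z2 + Z1)
Numerator: Z2 - Z1 = 1316.8 - 676.3 = 640.5
Denominator: Z2 + Z1 = 1316.8 + 676.3 = 1993.1
R = 640.5 / 1993.1 = 0.3214

0.3214


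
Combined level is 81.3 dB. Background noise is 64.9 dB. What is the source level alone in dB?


Given values:
  L_total = 81.3 dB, L_bg = 64.9 dB
Formula: L_source = 10 * log10(10^(L_total/10) - 10^(L_bg/10))
Convert to linear:
  10^(81.3/10) = 134896288.2592
  10^(64.9/10) = 3090295.4325
Difference: 134896288.2592 - 3090295.4325 = 131805992.8267
L_source = 10 * log10(131805992.8267) = 81.2

81.2 dB


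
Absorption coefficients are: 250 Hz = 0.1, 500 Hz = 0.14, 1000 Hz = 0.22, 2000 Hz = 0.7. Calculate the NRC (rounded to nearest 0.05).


Given values:
  a_250 = 0.1, a_500 = 0.14
  a_1000 = 0.22, a_2000 = 0.7
Formula: NRC = (a250 + a500 + a1000 + a2000) / 4
Sum = 0.1 + 0.14 + 0.22 + 0.7 = 1.16
NRC = 1.16 / 4 = 0.29
Rounded to nearest 0.05: 0.3

0.3


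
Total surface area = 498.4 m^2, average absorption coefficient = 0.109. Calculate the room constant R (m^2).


Given values:
  S = 498.4 m^2, alpha = 0.109
Formula: R = S * alpha / (1 - alpha)
Numerator: 498.4 * 0.109 = 54.3256
Denominator: 1 - 0.109 = 0.891
R = 54.3256 / 0.891 = 60.97

60.97 m^2


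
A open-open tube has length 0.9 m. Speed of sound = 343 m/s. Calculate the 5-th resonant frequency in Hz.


Given values:
  Tube type: open-open, L = 0.9 m, c = 343 m/s, n = 5
Formula: f_n = n * c / (2 * L)
Compute 2 * L = 2 * 0.9 = 1.8
f = 5 * 343 / 1.8
f = 952.78

952.78 Hz


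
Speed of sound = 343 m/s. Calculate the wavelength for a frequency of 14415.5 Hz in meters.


Given values:
  c = 343 m/s, f = 14415.5 Hz
Formula: lambda = c / f
lambda = 343 / 14415.5
lambda = 0.0238

0.0238 m


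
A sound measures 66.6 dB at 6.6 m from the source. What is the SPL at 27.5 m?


Given values:
  SPL1 = 66.6 dB, r1 = 6.6 m, r2 = 27.5 m
Formula: SPL2 = SPL1 - 20 * log10(r2 / r1)
Compute ratio: r2 / r1 = 27.5 / 6.6 = 4.1667
Compute log10: log10(4.1667) = 0.619792
Compute drop: 20 * 0.619792 = 12.3958
SPL2 = 66.6 - 12.3958 = 54.2

54.2 dB


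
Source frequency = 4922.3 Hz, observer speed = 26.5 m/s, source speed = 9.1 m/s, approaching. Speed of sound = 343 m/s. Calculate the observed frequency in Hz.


Given values:
  f_s = 4922.3 Hz, v_o = 26.5 m/s, v_s = 9.1 m/s
  Direction: approaching
Formula: f_o = f_s * (c + v_o) / (c - v_s)
Numerator: c + v_o = 343 + 26.5 = 369.5
Denominator: c - v_s = 343 - 9.1 = 333.9
f_o = 4922.3 * 369.5 / 333.9 = 5447.11

5447.11 Hz


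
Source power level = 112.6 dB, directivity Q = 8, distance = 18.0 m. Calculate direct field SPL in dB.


Given values:
  Lw = 112.6 dB, Q = 8, r = 18.0 m
Formula: SPL = Lw + 10 * log10(Q / (4 * pi * r^2))
Compute 4 * pi * r^2 = 4 * pi * 18.0^2 = 4071.5041
Compute Q / denom = 8 / 4071.5041 = 0.00196488
Compute 10 * log10(0.00196488) = -27.0666
SPL = 112.6 + (-27.0666) = 85.53

85.53 dB


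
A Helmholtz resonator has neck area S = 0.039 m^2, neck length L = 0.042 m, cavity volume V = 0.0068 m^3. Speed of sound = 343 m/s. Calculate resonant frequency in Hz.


Given values:
  S = 0.039 m^2, L = 0.042 m, V = 0.0068 m^3, c = 343 m/s
Formula: f = (c / (2*pi)) * sqrt(S / (V * L))
Compute V * L = 0.0068 * 0.042 = 0.0002856
Compute S / (V * L) = 0.039 / 0.0002856 = 136.5546
Compute sqrt(136.5546) = 11.685658
Compute c / (2*pi) = 343 / 6.283185 = 54.590148
f = 54.590148 * 11.685658 = 637.92

637.92 Hz


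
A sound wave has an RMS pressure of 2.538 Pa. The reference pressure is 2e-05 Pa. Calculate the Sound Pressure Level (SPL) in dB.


Given values:
  p = 2.538 Pa
  p_ref = 2e-05 Pa
Formula: SPL = 20 * log10(p / p_ref)
Compute ratio: p / p_ref = 2.538 / 2e-05 = 126900
Compute log10: log10(126900) = 5.103462
Multiply: SPL = 20 * 5.103462 = 102.07

102.07 dB


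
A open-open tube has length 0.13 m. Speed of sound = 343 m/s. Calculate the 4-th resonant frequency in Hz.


Given values:
  Tube type: open-open, L = 0.13 m, c = 343 m/s, n = 4
Formula: f_n = n * c / (2 * L)
Compute 2 * L = 2 * 0.13 = 0.26
f = 4 * 343 / 0.26
f = 5276.92

5276.92 Hz


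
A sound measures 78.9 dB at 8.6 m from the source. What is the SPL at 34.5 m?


Given values:
  SPL1 = 78.9 dB, r1 = 8.6 m, r2 = 34.5 m
Formula: SPL2 = SPL1 - 20 * log10(r2 / r1)
Compute ratio: r2 / r1 = 34.5 / 8.6 = 4.0116
Compute log10: log10(4.0116) = 0.603318
Compute drop: 20 * 0.603318 = 12.0664
SPL2 = 78.9 - 12.0664 = 66.83

66.83 dB


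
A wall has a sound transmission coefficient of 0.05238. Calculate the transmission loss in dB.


Given values:
  tau = 0.05238
Formula: TL = 10 * log10(1 / tau)
Compute 1 / tau = 1 / 0.05238 = 19.0913
Compute log10(19.0913) = 1.280836
TL = 10 * 1.280836 = 12.81

12.81 dB


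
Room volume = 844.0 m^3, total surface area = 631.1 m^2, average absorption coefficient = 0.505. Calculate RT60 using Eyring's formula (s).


Given values:
  V = 844.0 m^3, S = 631.1 m^2, alpha = 0.505
Formula: RT60 = 0.161 * V / (-S * ln(1 - alpha))
Compute ln(1 - 0.505) = ln(0.495) = -0.703198
Denominator: -631.1 * -0.703198 = 443.7883
Numerator: 0.161 * 844.0 = 135.884
RT60 = 135.884 / 443.7883 = 0.306

0.306 s


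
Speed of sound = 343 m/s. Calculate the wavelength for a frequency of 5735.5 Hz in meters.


Given values:
  c = 343 m/s, f = 5735.5 Hz
Formula: lambda = c / f
lambda = 343 / 5735.5
lambda = 0.0598

0.0598 m


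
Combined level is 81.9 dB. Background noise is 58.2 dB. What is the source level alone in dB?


Given values:
  L_total = 81.9 dB, L_bg = 58.2 dB
Formula: L_source = 10 * log10(10^(L_total/10) - 10^(L_bg/10))
Convert to linear:
  10^(81.9/10) = 154881661.8912
  10^(58.2/10) = 660693.448
Difference: 154881661.8912 - 660693.448 = 154220968.4432
L_source = 10 * log10(154220968.4432) = 81.88

81.88 dB


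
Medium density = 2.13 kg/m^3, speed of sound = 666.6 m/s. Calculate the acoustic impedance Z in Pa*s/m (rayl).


Given values:
  rho = 2.13 kg/m^3
  c = 666.6 m/s
Formula: Z = rho * c
Z = 2.13 * 666.6
Z = 1419.86

1419.86 rayl


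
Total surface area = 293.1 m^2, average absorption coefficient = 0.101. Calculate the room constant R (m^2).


Given values:
  S = 293.1 m^2, alpha = 0.101
Formula: R = S * alpha / (1 - alpha)
Numerator: 293.1 * 0.101 = 29.6031
Denominator: 1 - 0.101 = 0.899
R = 29.6031 / 0.899 = 32.93

32.93 m^2


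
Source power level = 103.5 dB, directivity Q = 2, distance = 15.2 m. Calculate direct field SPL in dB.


Given values:
  Lw = 103.5 dB, Q = 2, r = 15.2 m
Formula: SPL = Lw + 10 * log10(Q / (4 * pi * r^2))
Compute 4 * pi * r^2 = 4 * pi * 15.2^2 = 2903.3343
Compute Q / denom = 2 / 2903.3343 = 0.00068886
Compute 10 * log10(0.00068886) = -31.6187
SPL = 103.5 + (-31.6187) = 71.88

71.88 dB


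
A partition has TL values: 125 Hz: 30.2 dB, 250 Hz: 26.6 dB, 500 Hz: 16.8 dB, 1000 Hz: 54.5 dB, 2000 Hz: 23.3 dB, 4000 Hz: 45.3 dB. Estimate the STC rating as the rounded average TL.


Given TL values at each frequency:
  125 Hz: 30.2 dB
  250 Hz: 26.6 dB
  500 Hz: 16.8 dB
  1000 Hz: 54.5 dB
  2000 Hz: 23.3 dB
  4000 Hz: 45.3 dB
Formula: STC ~ round(average of TL values)
Sum = 30.2 + 26.6 + 16.8 + 54.5 + 23.3 + 45.3 = 196.7
Average = 196.7 / 6 = 32.78
Rounded: 33

33


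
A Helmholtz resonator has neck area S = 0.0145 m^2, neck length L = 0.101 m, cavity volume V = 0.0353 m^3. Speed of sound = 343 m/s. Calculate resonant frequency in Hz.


Given values:
  S = 0.0145 m^2, L = 0.101 m, V = 0.0353 m^3, c = 343 m/s
Formula: f = (c / (2*pi)) * sqrt(S / (V * L))
Compute V * L = 0.0353 * 0.101 = 0.0035653
Compute S / (V * L) = 0.0145 / 0.0035653 = 4.067
Compute sqrt(4.067) = 2.01668
Compute c / (2*pi) = 343 / 6.283185 = 54.590148
f = 54.590148 * 2.01668 = 110.09

110.09 Hz
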